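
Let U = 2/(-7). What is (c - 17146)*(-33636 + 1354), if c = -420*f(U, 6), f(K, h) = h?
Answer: 634857812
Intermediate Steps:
U = -2/7 (U = 2*(-1/7) = -2/7 ≈ -0.28571)
c = -2520 (c = -420*6 = -2520)
(c - 17146)*(-33636 + 1354) = (-2520 - 17146)*(-33636 + 1354) = -19666*(-32282) = 634857812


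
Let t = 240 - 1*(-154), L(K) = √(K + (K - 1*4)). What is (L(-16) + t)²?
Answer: 155200 + 4728*I ≈ 1.552e+5 + 4728.0*I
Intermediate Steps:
L(K) = √(-4 + 2*K) (L(K) = √(K + (K - 4)) = √(K + (-4 + K)) = √(-4 + 2*K))
t = 394 (t = 240 + 154 = 394)
(L(-16) + t)² = (√(-4 + 2*(-16)) + 394)² = (√(-4 - 32) + 394)² = (√(-36) + 394)² = (6*I + 394)² = (394 + 6*I)²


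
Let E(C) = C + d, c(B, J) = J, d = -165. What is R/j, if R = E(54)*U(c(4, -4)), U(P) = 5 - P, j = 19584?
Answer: -111/2176 ≈ -0.051011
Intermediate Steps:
E(C) = -165 + C (E(C) = C - 165 = -165 + C)
R = -999 (R = (-165 + 54)*(5 - 1*(-4)) = -111*(5 + 4) = -111*9 = -999)
R/j = -999/19584 = -999*1/19584 = -111/2176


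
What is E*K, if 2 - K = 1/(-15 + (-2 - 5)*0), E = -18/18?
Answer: -31/15 ≈ -2.0667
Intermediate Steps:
E = -1 (E = -18*1/18 = -1)
K = 31/15 (K = 2 - 1/(-15 + (-2 - 5)*0) = 2 - 1/(-15 - 7*0) = 2 - 1/(-15 + 0) = 2 - 1/(-15) = 2 - 1*(-1/15) = 2 + 1/15 = 31/15 ≈ 2.0667)
E*K = -1*31/15 = -31/15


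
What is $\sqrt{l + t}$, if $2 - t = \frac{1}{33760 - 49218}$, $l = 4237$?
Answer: $\frac{\sqrt{1012908065054}}{15458} \approx 65.108$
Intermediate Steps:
$t = \frac{30917}{15458}$ ($t = 2 - \frac{1}{33760 - 49218} = 2 - \frac{1}{-15458} = 2 - - \frac{1}{15458} = 2 + \frac{1}{15458} = \frac{30917}{15458} \approx 2.0001$)
$\sqrt{l + t} = \sqrt{4237 + \frac{30917}{15458}} = \sqrt{\frac{65526463}{15458}} = \frac{\sqrt{1012908065054}}{15458}$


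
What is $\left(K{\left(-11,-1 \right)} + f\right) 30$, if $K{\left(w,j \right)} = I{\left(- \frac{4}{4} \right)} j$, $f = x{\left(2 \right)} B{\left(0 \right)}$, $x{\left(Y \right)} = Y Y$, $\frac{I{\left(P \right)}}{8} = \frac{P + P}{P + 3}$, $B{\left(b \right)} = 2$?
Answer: $480$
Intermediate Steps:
$I{\left(P \right)} = \frac{16 P}{3 + P}$ ($I{\left(P \right)} = 8 \frac{P + P}{P + 3} = 8 \frac{2 P}{3 + P} = \frac{16 P}{3 + P}$)
$x{\left(Y \right)} = Y^{2}$
$f = 8$ ($f = 2^{2} \cdot 2 = 4 \cdot 2 = 8$)
$K{\left(w,j \right)} = - 8 j$ ($K{\left(w,j \right)} = \frac{16 \left(- \frac{4}{4}\right)}{3 - \frac{4}{4}} j = \frac{16 \left(\left(-4\right) \frac{1}{4}\right)}{3 - 1} j = 16 \left(-1\right) \frac{1}{3 - 1} j = 16 \left(-1\right) \frac{1}{2} j = - 8 j$)
$\left(K{\left(-11,-1 \right)} + f\right) 30 = \left(\left(-8\right) \left(-1\right) + 8\right) 30 = \left(8 + 8\right) 30 = 16 \cdot 30 = 480$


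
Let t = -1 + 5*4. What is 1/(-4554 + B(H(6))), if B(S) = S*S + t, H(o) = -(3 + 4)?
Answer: -1/4486 ≈ -0.00022292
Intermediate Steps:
t = 19 (t = -1 + 20 = 19)
H(o) = -7 (H(o) = -1*7 = -7)
B(S) = 19 + S² (B(S) = S*S + 19 = S² + 19 = 19 + S²)
1/(-4554 + B(H(6))) = 1/(-4554 + (19 + (-7)²)) = 1/(-4554 + (19 + 49)) = 1/(-4554 + 68) = 1/(-4486) = -1/4486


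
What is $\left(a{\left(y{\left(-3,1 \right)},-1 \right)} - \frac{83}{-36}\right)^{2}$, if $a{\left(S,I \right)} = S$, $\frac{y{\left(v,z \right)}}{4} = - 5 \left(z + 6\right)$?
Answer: $\frac{24571849}{1296} \approx 18960.0$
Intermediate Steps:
$y{\left(v,z \right)} = -120 - 20 z$ ($y{\left(v,z \right)} = 4 \left(- 5 \left(z + 6\right)\right) = 4 \left(- 5 \left(6 + z\right)\right) = 4 \left(-30 - 5 z\right) = -120 - 20 z$)
$\left(a{\left(y{\left(-3,1 \right)},-1 \right)} - \frac{83}{-36}\right)^{2} = \left(\left(-120 - 20\right) - \frac{83}{-36}\right)^{2} = \left(\left(-120 - 20\right) - - \frac{83}{36}\right)^{2} = \left(-140 + \frac{83}{36}\right)^{2} = \left(- \frac{4957}{36}\right)^{2} = \frac{24571849}{1296}$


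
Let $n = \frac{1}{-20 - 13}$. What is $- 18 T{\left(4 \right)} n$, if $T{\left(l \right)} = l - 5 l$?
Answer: $- \frac{96}{11} \approx -8.7273$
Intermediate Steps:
$n = - \frac{1}{33}$ ($n = \frac{1}{-33} = - \frac{1}{33} \approx -0.030303$)
$T{\left(l \right)} = - 4 l$
$- 18 T{\left(4 \right)} n = - 18 \left(\left(-4\right) 4\right) \left(- \frac{1}{33}\right) = \left(-18\right) \left(-16\right) \left(- \frac{1}{33}\right) = 288 \left(- \frac{1}{33}\right) = - \frac{96}{11}$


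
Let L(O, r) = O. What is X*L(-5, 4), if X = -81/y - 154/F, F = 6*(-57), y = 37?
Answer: 55010/6327 ≈ 8.6945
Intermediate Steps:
F = -342
X = -11002/6327 (X = -81/37 - 154/(-342) = -81*1/37 - 154*(-1/342) = -81/37 + 77/171 = -11002/6327 ≈ -1.7389)
X*L(-5, 4) = -11002/6327*(-5) = 55010/6327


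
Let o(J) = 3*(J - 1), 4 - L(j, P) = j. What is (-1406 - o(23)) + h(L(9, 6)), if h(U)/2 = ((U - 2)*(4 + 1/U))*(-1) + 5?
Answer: -7044/5 ≈ -1408.8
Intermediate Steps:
L(j, P) = 4 - j
o(J) = -3 + 3*J (o(J) = 3*(-1 + J) = -3 + 3*J)
h(U) = 10 - 2*(-2 + U)*(4 + 1/U) (h(U) = 2*(((U - 2)*(4 + 1/U))*(-1) + 5) = 2*(((-2 + U)*(4 + 1/U))*(-1) + 5) = 2*(-(-2 + U)*(4 + 1/U) + 5) = 2*(5 - (-2 + U)*(4 + 1/U)) = 10 - 2*(-2 + U)*(4 + 1/U))
(-1406 - o(23)) + h(L(9, 6)) = (-1406 - (-3 + 3*23)) + (24 - 8*(4 - 1*9) + 4/(4 - 1*9)) = (-1406 - (-3 + 69)) + (24 - 8*(4 - 9) + 4/(4 - 9)) = (-1406 - 1*66) + (24 - 8*(-5) + 4/(-5)) = (-1406 - 66) + (24 + 40 + 4*(-⅕)) = -1472 + (24 + 40 - ⅘) = -1472 + 316/5 = -7044/5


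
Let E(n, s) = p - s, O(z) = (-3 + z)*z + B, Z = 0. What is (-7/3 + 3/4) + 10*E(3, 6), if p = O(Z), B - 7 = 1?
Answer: 221/12 ≈ 18.417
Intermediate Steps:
B = 8 (B = 7 + 1 = 8)
O(z) = 8 + z*(-3 + z) (O(z) = (-3 + z)*z + 8 = z*(-3 + z) + 8 = 8 + z*(-3 + z))
p = 8 (p = 8 + 0**2 - 3*0 = 8 + 0 + 0 = 8)
E(n, s) = 8 - s
(-7/3 + 3/4) + 10*E(3, 6) = (-7/3 + 3/4) + 10*(8 - 1*6) = (-7*1/3 + 3*(1/4)) + 10*(8 - 6) = (-7/3 + 3/4) + 10*2 = -19/12 + 20 = 221/12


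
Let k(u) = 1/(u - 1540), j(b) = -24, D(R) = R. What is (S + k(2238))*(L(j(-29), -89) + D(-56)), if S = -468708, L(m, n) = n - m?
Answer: 39586140143/698 ≈ 5.6714e+7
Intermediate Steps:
k(u) = 1/(-1540 + u)
(S + k(2238))*(L(j(-29), -89) + D(-56)) = (-468708 + 1/(-1540 + 2238))*((-89 - 1*(-24)) - 56) = (-468708 + 1/698)*((-89 + 24) - 56) = (-468708 + 1/698)*(-65 - 56) = -327158183/698*(-121) = 39586140143/698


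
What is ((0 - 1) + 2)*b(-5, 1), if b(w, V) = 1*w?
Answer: -5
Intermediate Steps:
b(w, V) = w
((0 - 1) + 2)*b(-5, 1) = ((0 - 1) + 2)*(-5) = (-1 + 2)*(-5) = 1*(-5) = -5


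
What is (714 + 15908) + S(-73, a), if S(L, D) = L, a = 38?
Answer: 16549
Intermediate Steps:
(714 + 15908) + S(-73, a) = (714 + 15908) - 73 = 16622 - 73 = 16549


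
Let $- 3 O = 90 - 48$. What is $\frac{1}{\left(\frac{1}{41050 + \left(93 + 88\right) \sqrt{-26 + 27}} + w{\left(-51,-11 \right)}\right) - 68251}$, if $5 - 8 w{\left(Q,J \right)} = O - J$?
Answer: $- \frac{41231}{2814015749} \approx -1.4652 \cdot 10^{-5}$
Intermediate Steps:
$O = -14$ ($O = - \frac{90 - 48}{3} = \left(- \frac{1}{3}\right) 42 = -14$)
$w{\left(Q,J \right)} = \frac{19}{8} + \frac{J}{8}$ ($w{\left(Q,J \right)} = \frac{5}{8} - \frac{-14 - J}{8} = \frac{5}{8} + \left(\frac{7}{4} + \frac{J}{8}\right) = \frac{19}{8} + \frac{J}{8}$)
$\frac{1}{\left(\frac{1}{41050 + \left(93 + 88\right) \sqrt{-26 + 27}} + w{\left(-51,-11 \right)}\right) - 68251} = \frac{1}{\left(\frac{1}{41050 + \left(93 + 88\right) \sqrt{-26 + 27}} + \left(\frac{19}{8} + \frac{1}{8} \left(-11\right)\right)\right) - 68251} = \frac{1}{\left(\frac{1}{41050 + 181 \sqrt{1}} + \left(\frac{19}{8} - \frac{11}{8}\right)\right) - 68251} = \frac{1}{\left(\frac{1}{41050 + 181 \cdot 1} + 1\right) - 68251} = \frac{1}{\left(\frac{1}{41050 + 181} + 1\right) - 68251} = \frac{1}{\left(\frac{1}{41231} + 1\right) - 68251} = \frac{1}{\frac{41232}{41231} - 68251} = \frac{1}{- \frac{2814015749}{41231}} = - \frac{41231}{2814015749}$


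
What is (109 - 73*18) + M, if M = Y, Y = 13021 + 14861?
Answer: 26677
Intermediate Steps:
Y = 27882
M = 27882
(109 - 73*18) + M = (109 - 73*18) + 27882 = (109 - 1314) + 27882 = -1205 + 27882 = 26677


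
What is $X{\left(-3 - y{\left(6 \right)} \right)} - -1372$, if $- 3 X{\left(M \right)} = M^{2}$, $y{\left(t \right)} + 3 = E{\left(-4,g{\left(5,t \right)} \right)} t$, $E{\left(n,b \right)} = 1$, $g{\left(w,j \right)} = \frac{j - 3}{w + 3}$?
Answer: $1360$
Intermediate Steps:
$g{\left(w,j \right)} = \frac{-3 + j}{3 + w}$
$y{\left(t \right)} = -3 + t$ ($y{\left(t \right)} = -3 + 1 t = -3 + t$)
$X{\left(M \right)} = - \frac{M^{2}}{3}$
$X{\left(-3 - y{\left(6 \right)} \right)} - -1372 = - \frac{\left(-3 - \left(-3 + 6\right)\right)^{2}}{3} - -1372 = - \frac{\left(-3 - 3\right)^{2}}{3} + 1372 = - \frac{\left(-6\right)^{2}}{3} + 1372 = \left(- \frac{1}{3}\right) 36 + 1372 = -12 + 1372 = 1360$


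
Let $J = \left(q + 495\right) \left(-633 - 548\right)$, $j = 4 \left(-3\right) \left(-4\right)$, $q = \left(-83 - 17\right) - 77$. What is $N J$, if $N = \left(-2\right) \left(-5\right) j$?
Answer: $-180267840$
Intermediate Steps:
$q = -177$ ($q = -100 - 77 = -177$)
$j = 48$ ($j = \left(-12\right) \left(-4\right) = 48$)
$N = 480$ ($N = \left(-2\right) \left(-5\right) 48 = 10 \cdot 48 = 480$)
$J = -375558$ ($J = \left(-177 + 495\right) \left(-633 - 548\right) = 318 \left(-1181\right) = -375558$)
$N J = 480 \left(-375558\right) = -180267840$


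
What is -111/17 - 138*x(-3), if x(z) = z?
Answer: 6927/17 ≈ 407.47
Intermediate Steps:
-111/17 - 138*x(-3) = -111/17 - 138*(-3) = -111*1/17 + 414 = -111/17 + 414 = 6927/17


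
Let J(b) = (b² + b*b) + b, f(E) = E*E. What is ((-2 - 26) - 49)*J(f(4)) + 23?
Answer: -40633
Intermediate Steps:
f(E) = E²
J(b) = b + 2*b² (J(b) = (b² + b²) + b = 2*b² + b = b + 2*b²)
((-2 - 26) - 49)*J(f(4)) + 23 = ((-2 - 26) - 49)*(4²*(1 + 2*4²)) + 23 = (-28 - 49)*(16*(1 + 2*16)) + 23 = -1232*(1 + 32) + 23 = -1232*33 + 23 = -77*528 + 23 = -40656 + 23 = -40633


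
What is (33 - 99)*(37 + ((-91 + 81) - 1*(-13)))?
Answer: -2640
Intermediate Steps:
(33 - 99)*(37 + ((-91 + 81) - 1*(-13))) = -66*(37 + (-10 + 13)) = -66*(37 + 3) = -66*40 = -2640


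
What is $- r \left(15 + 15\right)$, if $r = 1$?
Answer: $-30$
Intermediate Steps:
$- r \left(15 + 15\right) = - 1 \left(15 + 15\right) = - 1 \cdot 30 = \left(-1\right) 30 = -30$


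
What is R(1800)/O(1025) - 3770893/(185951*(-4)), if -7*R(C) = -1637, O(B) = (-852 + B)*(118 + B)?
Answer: 5220785883637/1029553414092 ≈ 5.0709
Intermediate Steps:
R(C) = 1637/7 (R(C) = -⅐*(-1637) = 1637/7)
R(1800)/O(1025) - 3770893/(185951*(-4)) = 1637/(7*(-100536 + 1025² - 734*1025)) - 3770893/(185951*(-4)) = 1637/(7*(-100536 + 1050625 - 752350)) - 3770893/(-743804) = (1637/7)/197739 - 3770893*(-1/743804) = (1637/7)*(1/197739) + 3770893/743804 = 1637/1384173 + 3770893/743804 = 5220785883637/1029553414092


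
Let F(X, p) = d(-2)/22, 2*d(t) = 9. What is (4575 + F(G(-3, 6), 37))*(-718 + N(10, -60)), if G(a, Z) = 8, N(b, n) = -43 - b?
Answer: -155209239/44 ≈ -3.5275e+6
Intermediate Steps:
d(t) = 9/2 (d(t) = (½)*9 = 9/2)
F(X, p) = 9/44 (F(X, p) = (9/2)/22 = (9/2)*(1/22) = 9/44)
(4575 + F(G(-3, 6), 37))*(-718 + N(10, -60)) = (4575 + 9/44)*(-718 + (-43 - 1*10)) = 201309*(-718 + (-43 - 10))/44 = 201309*(-718 - 53)/44 = (201309/44)*(-771) = -155209239/44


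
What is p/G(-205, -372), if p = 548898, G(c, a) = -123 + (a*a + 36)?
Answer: 182966/46099 ≈ 3.9690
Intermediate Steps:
G(c, a) = -87 + a² (G(c, a) = -123 + (a² + 36) = -123 + (36 + a²) = -87 + a²)
p/G(-205, -372) = 548898/(-87 + (-372)²) = 548898/(-87 + 138384) = 548898/138297 = 548898*(1/138297) = 182966/46099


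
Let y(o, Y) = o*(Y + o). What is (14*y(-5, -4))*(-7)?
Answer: -4410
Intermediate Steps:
(14*y(-5, -4))*(-7) = (14*(-5*(-4 - 5)))*(-7) = (14*(-5*(-9)))*(-7) = (14*45)*(-7) = 630*(-7) = -4410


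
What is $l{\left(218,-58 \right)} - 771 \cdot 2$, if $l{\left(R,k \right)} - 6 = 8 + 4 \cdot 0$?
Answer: $-1528$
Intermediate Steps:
$l{\left(R,k \right)} = 14$ ($l{\left(R,k \right)} = 6 + \left(8 + 4 \cdot 0\right) = 6 + \left(8 + 0\right) = 6 + 8 = 14$)
$l{\left(218,-58 \right)} - 771 \cdot 2 = 14 - 771 \cdot 2 = 14 - 1542 = -1528$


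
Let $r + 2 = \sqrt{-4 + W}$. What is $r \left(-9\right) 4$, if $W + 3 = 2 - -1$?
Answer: $72 - 72 i \approx 72.0 - 72.0 i$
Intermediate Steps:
$W = 0$ ($W = -3 + \left(2 - -1\right) = -3 + \left(2 + 1\right) = -3 + 3 = 0$)
$r = -2 + 2 i$ ($r = -2 + \sqrt{-4 + 0} = -2 + \sqrt{-4} = -2 + 2 i \approx -2.0 + 2.0 i$)
$r \left(-9\right) 4 = \left(-2 + 2 i\right) \left(-9\right) 4 = \left(18 - 18 i\right) 4 = 72 - 72 i$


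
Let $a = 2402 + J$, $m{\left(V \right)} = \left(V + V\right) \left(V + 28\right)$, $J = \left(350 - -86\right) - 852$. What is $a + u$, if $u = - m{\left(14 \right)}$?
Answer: $810$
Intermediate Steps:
$J = -416$ ($J = \left(350 + 86\right) - 852 = 436 - 852 = -416$)
$m{\left(V \right)} = 2 V \left(28 + V\right)$
$a = 1986$ ($a = 2402 - 416 = 1986$)
$u = -1176$ ($u = - 2 \cdot 14 \left(28 + 14\right) = - 2 \cdot 14 \cdot 42 = \left(-1\right) 1176 = -1176$)
$a + u = 1986 - 1176 = 810$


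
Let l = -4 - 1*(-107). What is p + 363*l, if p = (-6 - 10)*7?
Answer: 37277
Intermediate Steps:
p = -112 (p = -16*7 = -112)
l = 103 (l = -4 + 107 = 103)
p + 363*l = -112 + 363*103 = -112 + 37389 = 37277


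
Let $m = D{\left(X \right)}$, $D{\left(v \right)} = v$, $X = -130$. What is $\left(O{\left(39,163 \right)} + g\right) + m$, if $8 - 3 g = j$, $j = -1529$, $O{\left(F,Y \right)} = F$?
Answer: $\frac{1264}{3} \approx 421.33$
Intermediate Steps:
$m = -130$
$g = \frac{1537}{3}$ ($g = \frac{8}{3} - - \frac{1529}{3} = \frac{8}{3} + \frac{1529}{3} = \frac{1537}{3} \approx 512.33$)
$\left(O{\left(39,163 \right)} + g\right) + m = \left(39 + \frac{1537}{3}\right) - 130 = \frac{1654}{3} - 130 = \frac{1264}{3}$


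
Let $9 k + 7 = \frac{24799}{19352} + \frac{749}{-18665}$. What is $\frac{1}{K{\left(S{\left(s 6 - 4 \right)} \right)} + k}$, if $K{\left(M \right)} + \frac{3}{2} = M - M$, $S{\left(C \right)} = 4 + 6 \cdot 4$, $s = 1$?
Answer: $- \frac{1083615240}{2318775151} \approx -0.46732$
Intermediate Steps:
$S{\left(C \right)} = 28$ ($S{\left(C \right)} = 4 + 24 = 28$)
$K{\left(M \right)} = - \frac{3}{2}$ ($K{\left(M \right)} = - \frac{3}{2} + \left(M - M\right) = - \frac{3}{2} + 0 = - \frac{3}{2}$)
$k = - \frac{693352291}{1083615240}$ ($k = - \frac{7}{9} + \frac{\frac{24799}{19352} + \frac{749}{-18665}}{9} = - \frac{7}{9} + \frac{24799 \cdot \frac{1}{19352} + 749 \left(- \frac{1}{18665}\right)}{9} = - \frac{7}{9} + \frac{\frac{24799}{19352} - \frac{749}{18665}}{9} = - \frac{7}{9} + \frac{1}{9} \cdot \frac{448378687}{361205080} = - \frac{7}{9} + \frac{448378687}{3250845720} = - \frac{693352291}{1083615240} \approx -0.63985$)
$\frac{1}{K{\left(S{\left(s 6 - 4 \right)} \right)} + k} = \frac{1}{- \frac{3}{2} - \frac{693352291}{1083615240}} = \frac{1}{- \frac{2318775151}{1083615240}} = - \frac{1083615240}{2318775151}$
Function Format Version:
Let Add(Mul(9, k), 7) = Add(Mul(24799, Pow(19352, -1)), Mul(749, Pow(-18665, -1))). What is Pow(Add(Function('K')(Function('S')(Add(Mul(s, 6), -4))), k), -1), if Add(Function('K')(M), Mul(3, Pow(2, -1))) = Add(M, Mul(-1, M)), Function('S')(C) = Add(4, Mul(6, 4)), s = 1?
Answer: Rational(-1083615240, 2318775151) ≈ -0.46732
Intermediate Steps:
Function('S')(C) = 28 (Function('S')(C) = Add(4, 24) = 28)
Function('K')(M) = Rational(-3, 2) (Function('K')(M) = Add(Rational(-3, 2), Add(M, Mul(-1, M))) = Add(Rational(-3, 2), 0) = Rational(-3, 2))
k = Rational(-693352291, 1083615240) (k = Add(Rational(-7, 9), Mul(Rational(1, 9), Add(Mul(24799, Pow(19352, -1)), Mul(749, Pow(-18665, -1))))) = Add(Rational(-7, 9), Mul(Rational(1, 9), Add(Mul(24799, Rational(1, 19352)), Mul(749, Rational(-1, 18665))))) = Add(Rational(-7, 9), Mul(Rational(1, 9), Add(Rational(24799, 19352), Rational(-749, 18665)))) = Add(Rational(-7, 9), Mul(Rational(1, 9), Rational(448378687, 361205080))) = Add(Rational(-7, 9), Rational(448378687, 3250845720)) = Rational(-693352291, 1083615240) ≈ -0.63985)
Pow(Add(Function('K')(Function('S')(Add(Mul(s, 6), -4))), k), -1) = Pow(Add(Rational(-3, 2), Rational(-693352291, 1083615240)), -1) = Pow(Rational(-2318775151, 1083615240), -1) = Rational(-1083615240, 2318775151)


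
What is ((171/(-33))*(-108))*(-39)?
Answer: -240084/11 ≈ -21826.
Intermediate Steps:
((171/(-33))*(-108))*(-39) = ((171*(-1/33))*(-108))*(-39) = -57/11*(-108)*(-39) = (6156/11)*(-39) = -240084/11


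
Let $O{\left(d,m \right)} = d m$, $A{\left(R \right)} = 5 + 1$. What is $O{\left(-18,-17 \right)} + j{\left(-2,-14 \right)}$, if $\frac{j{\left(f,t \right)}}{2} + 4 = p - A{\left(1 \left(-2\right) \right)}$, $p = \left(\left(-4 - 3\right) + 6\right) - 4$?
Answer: $276$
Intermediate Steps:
$A{\left(R \right)} = 6$
$p = -5$ ($p = \left(-7 + 6\right) - 4 = -1 - 4 = -5$)
$j{\left(f,t \right)} = -30$ ($j{\left(f,t \right)} = -8 + 2 \left(-5 - 6\right) = -8 + 2 \left(-11\right) = -8 - 22 = -30$)
$O{\left(-18,-17 \right)} + j{\left(-2,-14 \right)} = \left(-18\right) \left(-17\right) - 30 = 306 - 30 = 276$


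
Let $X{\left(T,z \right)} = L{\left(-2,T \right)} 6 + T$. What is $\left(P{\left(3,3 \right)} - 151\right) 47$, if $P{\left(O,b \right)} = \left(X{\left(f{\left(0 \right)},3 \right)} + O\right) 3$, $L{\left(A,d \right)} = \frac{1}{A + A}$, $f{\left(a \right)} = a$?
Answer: $- \frac{13771}{2} \approx -6885.5$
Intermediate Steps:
$L{\left(A,d \right)} = \frac{1}{2 A}$
$X{\left(T,z \right)} = - \frac{3}{2} + T$ ($X{\left(T,z \right)} = \frac{1}{2 \left(-2\right)} 6 + T = \frac{1}{2} \left(- \frac{1}{2}\right) 6 + T = \left(- \frac{1}{4}\right) 6 + T = - \frac{3}{2} + T$)
$P{\left(O,b \right)} = - \frac{9}{2} + 3 O$ ($P{\left(O,b \right)} = \left(\left(- \frac{3}{2} + 0\right) + O\right) 3 = \left(- \frac{3}{2} + O\right) 3 = - \frac{9}{2} + 3 O$)
$\left(P{\left(3,3 \right)} - 151\right) 47 = \left(\left(- \frac{9}{2} + 3 \cdot 3\right) - 151\right) 47 = \left(\left(- \frac{9}{2} + 9\right) - 151\right) 47 = \left(\frac{9}{2} - 151\right) 47 = \left(- \frac{293}{2}\right) 47 = - \frac{13771}{2}$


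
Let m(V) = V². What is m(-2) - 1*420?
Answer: -416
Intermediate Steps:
m(-2) - 1*420 = (-2)² - 1*420 = 4 - 420 = -416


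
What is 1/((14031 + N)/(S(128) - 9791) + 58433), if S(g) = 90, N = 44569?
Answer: 9701/566799933 ≈ 1.7115e-5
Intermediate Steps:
1/((14031 + N)/(S(128) - 9791) + 58433) = 1/((14031 + 44569)/(90 - 9791) + 58433) = 1/(58600/(-9701) + 58433) = 1/(58600*(-1/9701) + 58433) = 1/(-58600/9701 + 58433) = 1/(566799933/9701) = 9701/566799933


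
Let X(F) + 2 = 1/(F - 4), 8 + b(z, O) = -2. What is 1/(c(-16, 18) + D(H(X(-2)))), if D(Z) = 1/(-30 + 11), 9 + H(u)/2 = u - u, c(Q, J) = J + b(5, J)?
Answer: 19/151 ≈ 0.12583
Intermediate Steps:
b(z, O) = -10 (b(z, O) = -8 - 2 = -10)
X(F) = -2 + 1/(-4 + F) (X(F) = -2 + 1/(F - 4) = -2 + 1/(-4 + F))
c(Q, J) = -10 + J (c(Q, J) = J - 10 = -10 + J)
H(u) = -18 (H(u) = -18 + 2*(u - u) = -18 + 2*0 = -18 + 0 = -18)
D(Z) = -1/19 (D(Z) = 1/(-19) = -1/19)
1/(c(-16, 18) + D(H(X(-2)))) = 1/((-10 + 18) - 1/19) = 1/(8 - 1/19) = 1/(151/19) = 19/151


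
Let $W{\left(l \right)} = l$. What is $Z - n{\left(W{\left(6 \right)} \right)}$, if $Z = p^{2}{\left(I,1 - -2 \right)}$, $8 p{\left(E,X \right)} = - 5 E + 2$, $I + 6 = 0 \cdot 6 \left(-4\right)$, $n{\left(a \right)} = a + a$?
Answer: $4$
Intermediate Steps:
$n{\left(a \right)} = 2 a$
$I = -6$ ($I = -6 + 0 \cdot 6 \left(-4\right) = -6 + 0 \left(-4\right) = -6 + 0 = -6$)
$p{\left(E,X \right)} = \frac{1}{4} - \frac{5 E}{8}$ ($p{\left(E,X \right)} = \frac{- 5 E + 2}{8} = \frac{2 - 5 E}{8} = \frac{1}{4} - \frac{5 E}{8}$)
$Z = 16$ ($Z = \left(\frac{1}{4} - - \frac{15}{4}\right)^{2} = \left(\frac{1}{4} + \frac{15}{4}\right)^{2} = 4^{2} = 16$)
$Z - n{\left(W{\left(6 \right)} \right)} = 16 - 2 \cdot 6 = 16 - 12 = 4$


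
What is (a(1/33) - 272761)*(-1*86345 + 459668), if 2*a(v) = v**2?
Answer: -73927095062537/726 ≈ -1.0183e+11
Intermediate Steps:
a(v) = v**2/2
(a(1/33) - 272761)*(-1*86345 + 459668) = ((1/33)**2/2 - 272761)*(-1*86345 + 459668) = ((1/33)**2/2 - 272761)*(-86345 + 459668) = ((1/2)*(1/1089) - 272761)*373323 = (1/2178 - 272761)*373323 = -594073457/2178*373323 = -73927095062537/726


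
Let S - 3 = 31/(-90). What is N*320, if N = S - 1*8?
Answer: -15392/9 ≈ -1710.2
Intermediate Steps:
S = 239/90 (S = 3 + 31/(-90) = 3 + 31*(-1/90) = 3 - 31/90 = 239/90 ≈ 2.6556)
N = -481/90 (N = 239/90 - 1*8 = 239/90 - 8 = -481/90 ≈ -5.3444)
N*320 = -481/90*320 = -15392/9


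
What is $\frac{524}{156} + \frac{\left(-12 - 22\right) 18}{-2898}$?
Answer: $\frac{22417}{6279} \approx 3.5702$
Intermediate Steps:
$\frac{524}{156} + \frac{\left(-12 - 22\right) 18}{-2898} = 524 \cdot \frac{1}{156} + \left(-34\right) 18 \left(- \frac{1}{2898}\right) = \frac{131}{39} - - \frac{34}{161} = \frac{131}{39} + \frac{34}{161} = \frac{22417}{6279}$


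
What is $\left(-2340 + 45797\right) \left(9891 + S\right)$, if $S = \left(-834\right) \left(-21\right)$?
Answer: $1190939085$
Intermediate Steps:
$S = 17514$
$\left(-2340 + 45797\right) \left(9891 + S\right) = \left(-2340 + 45797\right) \left(9891 + 17514\right) = 43457 \cdot 27405 = 1190939085$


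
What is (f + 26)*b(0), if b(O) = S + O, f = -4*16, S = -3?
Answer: 114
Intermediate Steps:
f = -64
b(O) = -3 + O
(f + 26)*b(0) = (-64 + 26)*(-3 + 0) = -38*(-3) = 114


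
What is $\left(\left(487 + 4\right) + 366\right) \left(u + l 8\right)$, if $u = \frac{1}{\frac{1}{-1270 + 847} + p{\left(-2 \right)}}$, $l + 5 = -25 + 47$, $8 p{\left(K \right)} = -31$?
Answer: $\frac{1526378704}{13121} \approx 1.1633 \cdot 10^{5}$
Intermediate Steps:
$p{\left(K \right)} = - \frac{31}{8}$ ($p{\left(K \right)} = \frac{1}{8} \left(-31\right) = - \frac{31}{8}$)
$l = 17$ ($l = -5 + \left(-25 + 47\right) = -5 + 22 = 17$)
$u = - \frac{3384}{13121}$ ($u = \frac{1}{\frac{1}{-1270 + 847} - \frac{31}{8}} = \frac{1}{\frac{1}{-423} - \frac{31}{8}} = \frac{1}{- \frac{1}{423} - \frac{31}{8}} = \frac{1}{- \frac{13121}{3384}} = - \frac{3384}{13121} \approx -0.25791$)
$\left(\left(487 + 4\right) + 366\right) \left(u + l 8\right) = \left(\left(487 + 4\right) + 366\right) \left(- \frac{3384}{13121} + 17 \cdot 8\right) = \left(491 + 366\right) \left(- \frac{3384}{13121} + 136\right) = 857 \cdot \frac{1781072}{13121} = \frac{1526378704}{13121}$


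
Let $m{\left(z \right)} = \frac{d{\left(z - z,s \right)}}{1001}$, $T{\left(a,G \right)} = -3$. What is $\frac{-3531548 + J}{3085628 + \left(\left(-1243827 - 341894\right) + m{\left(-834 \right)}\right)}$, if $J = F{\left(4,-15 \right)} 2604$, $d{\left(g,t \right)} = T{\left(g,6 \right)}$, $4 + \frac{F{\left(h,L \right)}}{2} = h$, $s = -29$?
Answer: $- \frac{883769887}{375351726} \approx -2.3545$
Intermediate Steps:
$F{\left(h,L \right)} = -8 + 2 h$
$d{\left(g,t \right)} = -3$
$J = 0$ ($J = \left(-8 + 2 \cdot 4\right) 2604 = \left(-8 + 8\right) 2604 = 0 \cdot 2604 = 0$)
$m{\left(z \right)} = - \frac{3}{1001}$
$\frac{-3531548 + J}{3085628 + \left(\left(-1243827 - 341894\right) + m{\left(-834 \right)}\right)} = \frac{-3531548 + 0}{3085628 - \frac{1587306724}{1001}} = - \frac{3531548}{3085628 - \frac{1587306724}{1001}} = - \frac{3531548}{\frac{1501406904}{1001}} = \left(-3531548\right) \frac{1001}{1501406904} = - \frac{883769887}{375351726}$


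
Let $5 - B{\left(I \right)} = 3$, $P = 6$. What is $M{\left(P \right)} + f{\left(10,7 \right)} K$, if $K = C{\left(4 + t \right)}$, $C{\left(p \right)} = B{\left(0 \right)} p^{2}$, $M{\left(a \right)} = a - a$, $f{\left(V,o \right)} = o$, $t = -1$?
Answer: $126$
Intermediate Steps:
$B{\left(I \right)} = 2$ ($B{\left(I \right)} = 5 - 3 = 2$)
$M{\left(a \right)} = 0$
$C{\left(p \right)} = 2 p^{2}$
$K = 18$ ($K = 2 \left(4 - 1\right)^{2} = 2 \cdot 3^{2} = 2 \cdot 9 = 18$)
$M{\left(P \right)} + f{\left(10,7 \right)} K = 0 + 7 \cdot 18 = 0 + 126 = 126$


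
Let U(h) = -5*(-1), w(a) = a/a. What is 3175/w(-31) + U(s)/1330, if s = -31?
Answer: 844551/266 ≈ 3175.0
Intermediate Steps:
w(a) = 1
U(h) = 5
3175/w(-31) + U(s)/1330 = 3175/1 + 5/1330 = 3175*1 + 5*(1/1330) = 3175 + 1/266 = 844551/266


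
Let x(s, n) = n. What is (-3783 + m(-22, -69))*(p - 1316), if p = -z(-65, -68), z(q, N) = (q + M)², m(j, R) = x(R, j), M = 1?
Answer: 20592660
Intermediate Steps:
m(j, R) = j
z(q, N) = (1 + q)² (z(q, N) = (q + 1)² = (1 + q)²)
p = -4096 (p = -(1 - 65)² = -1*(-64)² = -1*4096 = -4096)
(-3783 + m(-22, -69))*(p - 1316) = (-3783 - 22)*(-4096 - 1316) = -3805*(-5412) = 20592660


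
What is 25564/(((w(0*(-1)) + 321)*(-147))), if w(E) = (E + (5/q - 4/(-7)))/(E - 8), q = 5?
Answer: -29216/53895 ≈ -0.54209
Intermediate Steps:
w(E) = (11/7 + E)/(-8 + E) (w(E) = (E + (5/5 - 4/(-7)))/(E - 8) = (E + (5*(⅕) - 4*(-⅐)))/(-8 + E) = (E + (1 + 4/7))/(-8 + E) = (E + 11/7)/(-8 + E) = (11/7 + E)/(-8 + E))
25564/(((w(0*(-1)) + 321)*(-147))) = 25564/((((11/7 + 0*(-1))/(-8 + 0*(-1)) + 321)*(-147))) = 25564/((((11/7 + 0)/(-8 + 0) + 321)*(-147))) = 25564/((((11/7)/(-8) + 321)*(-147))) = 25564/(((-⅛*11/7 + 321)*(-147))) = 25564/(((-11/56 + 321)*(-147))) = 25564/(((17965/56)*(-147))) = 25564/(-377265/8) = 25564*(-8/377265) = -29216/53895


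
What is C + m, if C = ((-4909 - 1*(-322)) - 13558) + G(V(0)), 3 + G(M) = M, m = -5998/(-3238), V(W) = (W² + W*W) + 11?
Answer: -29360804/1619 ≈ -18135.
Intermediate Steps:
V(W) = 11 + 2*W² (V(W) = (W² + W²) + 11 = 2*W² + 11 = 11 + 2*W²)
m = 2999/1619 (m = -5998*(-1/3238) = 2999/1619 ≈ 1.8524)
G(M) = -3 + M
C = -18137 (C = ((-4909 - 1*(-322)) - 13558) + (-3 + (11 + 2*0²)) = ((-4909 + 322) - 13558) + (-3 + (11 + 2*0)) = (-4587 - 13558) + (-3 + (11 + 0)) = -18145 + (-3 + 11) = -18145 + 8 = -18137)
C + m = -18137 + 2999/1619 = -29360804/1619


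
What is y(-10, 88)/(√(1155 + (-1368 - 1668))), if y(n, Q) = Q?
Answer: -8*I*√209/57 ≈ -2.029*I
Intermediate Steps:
y(-10, 88)/(√(1155 + (-1368 - 1668))) = 88/(√(1155 + (-1368 - 1668))) = 88/(√(1155 - 3036)) = 88/(√(-1881)) = 88/((3*I*√209)) = 88*(-I*√209/627) = -8*I*√209/57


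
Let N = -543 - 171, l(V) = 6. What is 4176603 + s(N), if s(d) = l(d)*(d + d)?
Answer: 4168035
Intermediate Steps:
N = -714
s(d) = 12*d (s(d) = 6*(d + d) = 6*(2*d) = 12*d)
4176603 + s(N) = 4176603 + 12*(-714) = 4176603 - 8568 = 4168035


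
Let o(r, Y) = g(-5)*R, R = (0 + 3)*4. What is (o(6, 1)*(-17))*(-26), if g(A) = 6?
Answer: 31824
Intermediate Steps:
R = 12 (R = 3*4 = 12)
o(r, Y) = 72 (o(r, Y) = 6*12 = 72)
(o(6, 1)*(-17))*(-26) = (72*(-17))*(-26) = -1224*(-26) = 31824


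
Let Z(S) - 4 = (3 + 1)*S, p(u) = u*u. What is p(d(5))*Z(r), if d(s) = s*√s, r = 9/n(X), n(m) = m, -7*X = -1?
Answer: 32000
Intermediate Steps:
X = ⅐ (X = -⅐*(-1) = ⅐ ≈ 0.14286)
r = 63 (r = 9/(⅐) = 9*7 = 63)
d(s) = s^(3/2)
p(u) = u²
Z(S) = 4 + 4*S (Z(S) = 4 + (3 + 1)*S = 4 + 4*S)
p(d(5))*Z(r) = (5^(3/2))²*(4 + 4*63) = (5*√5)²*(4 + 252) = 125*256 = 32000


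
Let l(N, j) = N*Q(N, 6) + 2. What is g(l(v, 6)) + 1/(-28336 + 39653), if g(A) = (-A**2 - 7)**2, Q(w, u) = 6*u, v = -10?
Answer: 185913471912398/11317 ≈ 1.6428e+10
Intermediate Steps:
l(N, j) = 2 + 36*N (l(N, j) = N*(6*6) + 2 = N*36 + 2 = 36*N + 2 = 2 + 36*N)
g(A) = (-7 - A**2)**2
g(l(v, 6)) + 1/(-28336 + 39653) = (7 + (2 + 36*(-10))**2)**2 + 1/(-28336 + 39653) = (7 + (2 - 360)**2)**2 + 1/11317 = (7 + (-358)**2)**2 + 1/11317 = (7 + 128164)**2 + 1/11317 = 128171**2 + 1/11317 = 16427805241 + 1/11317 = 185913471912398/11317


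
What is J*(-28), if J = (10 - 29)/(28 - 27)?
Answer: 532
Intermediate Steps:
J = -19 (J = -19/1 = -19*1 = -19)
J*(-28) = -19*(-28) = 532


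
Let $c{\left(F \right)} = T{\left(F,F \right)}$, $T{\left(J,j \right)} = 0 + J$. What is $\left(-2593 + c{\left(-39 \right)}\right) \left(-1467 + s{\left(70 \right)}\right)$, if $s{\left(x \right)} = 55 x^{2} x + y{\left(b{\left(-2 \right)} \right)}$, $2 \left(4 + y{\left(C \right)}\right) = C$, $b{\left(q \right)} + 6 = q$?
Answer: $-49648797800$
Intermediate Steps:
$T{\left(J,j \right)} = J$
$c{\left(F \right)} = F$
$b{\left(q \right)} = -6 + q$
$y{\left(C \right)} = -4 + \frac{C}{2}$
$s{\left(x \right)} = -8 + 55 x^{3}$ ($s{\left(x \right)} = 55 x^{2} x - \left(4 - \frac{-6 - 2}{2}\right) = 55 x^{3} + \left(-4 + \frac{1}{2} \left(-8\right)\right) = 55 x^{3} - 8 = -8 + 55 x^{3}$)
$\left(-2593 + c{\left(-39 \right)}\right) \left(-1467 + s{\left(70 \right)}\right) = \left(-2593 - 39\right) \left(-1467 - \left(8 - 55 \cdot 70^{3}\right)\right) = - 2632 \left(-1467 + \left(-8 + 55 \cdot 343000\right)\right) = - 2632 \left(-1467 + \left(-8 + 18865000\right)\right) = - 2632 \left(-1467 + 18864992\right) = \left(-2632\right) 18863525 = -49648797800$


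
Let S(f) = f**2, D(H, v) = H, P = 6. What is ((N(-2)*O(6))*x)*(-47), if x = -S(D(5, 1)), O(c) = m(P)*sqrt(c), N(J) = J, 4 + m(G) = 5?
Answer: -2350*sqrt(6) ≈ -5756.3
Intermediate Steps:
m(G) = 1 (m(G) = -4 + 5 = 1)
O(c) = sqrt(c) (O(c) = 1*sqrt(c) = sqrt(c))
x = -25 (x = -1*5**2 = -1*25 = -25)
((N(-2)*O(6))*x)*(-47) = (-2*sqrt(6)*(-25))*(-47) = (50*sqrt(6))*(-47) = -2350*sqrt(6)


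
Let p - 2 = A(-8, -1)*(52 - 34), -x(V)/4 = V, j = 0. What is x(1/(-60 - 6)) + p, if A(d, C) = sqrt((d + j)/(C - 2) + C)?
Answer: 68/33 + 6*sqrt(15) ≈ 25.298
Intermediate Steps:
x(V) = -4*V
A(d, C) = sqrt(C + d/(-2 + C)) (A(d, C) = sqrt((d + 0)/(C - 2) + C) = sqrt(d/(-2 + C) + C) = sqrt(C + d/(-2 + C)))
p = 2 + 6*sqrt(15) (p = 2 + sqrt((-8 - (-2 - 1))/(-2 - 1))*(52 - 34) = 2 + sqrt((-8 - 1*(-3))/(-3))*18 = 2 + sqrt(-(-8 + 3)/3)*18 = 2 + sqrt(-1/3*(-5))*18 = 2 + sqrt(5/3)*18 = 2 + (sqrt(15)/3)*18 = 2 + 6*sqrt(15) ≈ 25.238)
x(1/(-60 - 6)) + p = -4/(-60 - 6) + (2 + 6*sqrt(15)) = -4/(-66) + (2 + 6*sqrt(15)) = -4*(-1/66) + (2 + 6*sqrt(15)) = 2/33 + (2 + 6*sqrt(15)) = 68/33 + 6*sqrt(15)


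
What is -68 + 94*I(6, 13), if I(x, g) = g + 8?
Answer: 1906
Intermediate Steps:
I(x, g) = 8 + g
-68 + 94*I(6, 13) = -68 + 94*(8 + 13) = -68 + 94*21 = -68 + 1974 = 1906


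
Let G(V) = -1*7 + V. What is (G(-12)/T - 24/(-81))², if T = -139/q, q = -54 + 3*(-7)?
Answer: 1395993769/14085009 ≈ 99.112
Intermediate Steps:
q = -75 (q = -54 - 21 = -75)
T = 139/75 (T = -139/(-75) = -139*(-1/75) = 139/75 ≈ 1.8533)
G(V) = -7 + V
(G(-12)/T - 24/(-81))² = ((-7 - 12)/(139/75) - 24/(-81))² = (-19*75/139 - 24*(-1/81))² = (-1425/139 + 8/27)² = (-37363/3753)² = 1395993769/14085009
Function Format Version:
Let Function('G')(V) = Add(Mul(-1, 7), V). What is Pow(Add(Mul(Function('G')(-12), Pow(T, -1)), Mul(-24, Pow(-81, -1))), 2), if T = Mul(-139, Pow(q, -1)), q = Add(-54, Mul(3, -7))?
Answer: Rational(1395993769, 14085009) ≈ 99.112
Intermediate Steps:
q = -75 (q = Add(-54, -21) = -75)
T = Rational(139, 75) (T = Mul(-139, Pow(-75, -1)) = Mul(-139, Rational(-1, 75)) = Rational(139, 75) ≈ 1.8533)
Function('G')(V) = Add(-7, V)
Pow(Add(Mul(Function('G')(-12), Pow(T, -1)), Mul(-24, Pow(-81, -1))), 2) = Pow(Add(Mul(Add(-7, -12), Pow(Rational(139, 75), -1)), Mul(-24, Pow(-81, -1))), 2) = Pow(Add(Mul(-19, Rational(75, 139)), Mul(-24, Rational(-1, 81))), 2) = Pow(Add(Rational(-1425, 139), Rational(8, 27)), 2) = Pow(Rational(-37363, 3753), 2) = Rational(1395993769, 14085009)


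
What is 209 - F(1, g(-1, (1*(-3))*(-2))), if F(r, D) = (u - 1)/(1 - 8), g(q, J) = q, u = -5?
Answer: 1457/7 ≈ 208.14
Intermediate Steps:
F(r, D) = 6/7 (F(r, D) = (-5 - 1)/(1 - 8) = -6/(-7) = -6*(-⅐) = 6/7)
209 - F(1, g(-1, (1*(-3))*(-2))) = 209 - 1*6/7 = 209 - 6/7 = 1457/7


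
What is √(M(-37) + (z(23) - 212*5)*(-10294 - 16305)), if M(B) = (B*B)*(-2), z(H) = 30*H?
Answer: 2*√2459723 ≈ 3136.7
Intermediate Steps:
M(B) = -2*B² (M(B) = B²*(-2) = -2*B²)
√(M(-37) + (z(23) - 212*5)*(-10294 - 16305)) = √(-2*(-37)² + (30*23 - 212*5)*(-10294 - 16305)) = √(-2*1369 + (690 - 1060)*(-26599)) = √(-2738 - 370*(-26599)) = √(-2738 + 9841630) = √9838892 = 2*√2459723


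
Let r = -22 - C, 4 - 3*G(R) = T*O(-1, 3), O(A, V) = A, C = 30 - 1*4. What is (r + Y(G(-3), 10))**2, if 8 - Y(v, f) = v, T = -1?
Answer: 1681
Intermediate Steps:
C = 26 (C = 30 - 4 = 26)
G(R) = 1 (G(R) = 4/3 - (-1)*(-1)/3 = 4/3 - 1/3*1 = 4/3 - 1/3 = 1)
Y(v, f) = 8 - v
r = -48 (r = -22 - 1*26 = -22 - 26 = -48)
(r + Y(G(-3), 10))**2 = (-48 + (8 - 1*1))**2 = (-48 + (8 - 1))**2 = (-48 + 7)**2 = (-41)**2 = 1681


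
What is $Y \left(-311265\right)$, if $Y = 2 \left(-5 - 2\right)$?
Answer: $4357710$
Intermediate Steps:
$Y = -14$ ($Y = 2 \left(-7\right) = -14$)
$Y \left(-311265\right) = \left(-14\right) \left(-311265\right) = 4357710$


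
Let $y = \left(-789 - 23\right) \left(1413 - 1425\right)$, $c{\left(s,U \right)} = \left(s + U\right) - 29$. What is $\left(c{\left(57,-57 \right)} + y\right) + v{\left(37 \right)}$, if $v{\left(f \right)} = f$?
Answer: $9752$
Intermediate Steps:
$c{\left(s,U \right)} = -29 + U + s$ ($c{\left(s,U \right)} = \left(U + s\right) - 29 = -29 + U + s$)
$y = 9744$ ($y = \left(-812\right) \left(-12\right) = 9744$)
$\left(c{\left(57,-57 \right)} + y\right) + v{\left(37 \right)} = \left(\left(-29 - 57 + 57\right) + 9744\right) + 37 = \left(-29 + 9744\right) + 37 = 9715 + 37 = 9752$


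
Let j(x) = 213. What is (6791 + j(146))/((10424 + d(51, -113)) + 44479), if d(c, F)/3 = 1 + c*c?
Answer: 7004/62709 ≈ 0.11169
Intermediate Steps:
d(c, F) = 3 + 3*c² (d(c, F) = 3*(1 + c*c) = 3*(1 + c²) = 3 + 3*c²)
(6791 + j(146))/((10424 + d(51, -113)) + 44479) = (6791 + 213)/((10424 + (3 + 3*51²)) + 44479) = 7004/((10424 + (3 + 3*2601)) + 44479) = 7004/((10424 + (3 + 7803)) + 44479) = 7004/((10424 + 7806) + 44479) = 7004/(18230 + 44479) = 7004/62709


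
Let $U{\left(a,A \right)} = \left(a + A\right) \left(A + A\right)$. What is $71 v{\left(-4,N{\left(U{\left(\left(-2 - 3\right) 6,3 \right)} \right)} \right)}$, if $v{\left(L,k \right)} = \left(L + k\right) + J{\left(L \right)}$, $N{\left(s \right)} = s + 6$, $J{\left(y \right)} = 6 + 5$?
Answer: $-10579$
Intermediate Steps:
$J{\left(y \right)} = 11$
$U{\left(a,A \right)} = 2 A \left(A + a\right)$ ($U{\left(a,A \right)} = \left(A + a\right) 2 A = 2 A \left(A + a\right)$)
$N{\left(s \right)} = 6 + s$
$v{\left(L,k \right)} = 11 + L + k$ ($v{\left(L,k \right)} = \left(L + k\right) + 11 = 11 + L + k$)
$71 v{\left(-4,N{\left(U{\left(\left(-2 - 3\right) 6,3 \right)} \right)} \right)} = 71 \left(11 - 4 + \left(6 + 2 \cdot 3 \left(3 + \left(-2 - 3\right) 6\right)\right)\right) = 71 \left(11 - 4 + \left(6 + 2 \cdot 3 \left(3 - 30\right)\right)\right) = 71 \left(11 - 4 + \left(6 + 2 \cdot 3 \left(-27\right)\right)\right) = 71 \left(11 - 4 + \left(6 - 162\right)\right) = 71 \left(11 - 4 - 156\right) = 71 \left(-149\right) = -10579$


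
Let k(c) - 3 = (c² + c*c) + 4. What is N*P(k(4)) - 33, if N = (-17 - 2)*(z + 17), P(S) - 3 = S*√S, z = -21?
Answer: 195 + 2964*√39 ≈ 18705.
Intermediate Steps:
k(c) = 7 + 2*c² (k(c) = 3 + ((c² + c*c) + 4) = 3 + ((c² + c²) + 4) = 3 + (2*c² + 4) = 3 + (4 + 2*c²) = 7 + 2*c²)
P(S) = 3 + S^(3/2) (P(S) = 3 + S*√S = 3 + S^(3/2))
N = 76 (N = (-17 - 2)*(-21 + 17) = -19*(-4) = 76)
N*P(k(4)) - 33 = 76*(3 + (7 + 2*4²)^(3/2)) - 33 = 76*(3 + (7 + 2*16)^(3/2)) - 33 = 76*(3 + (7 + 32)^(3/2)) - 33 = 76*(3 + 39^(3/2)) - 33 = 76*(3 + 39*√39) - 33 = (228 + 2964*√39) - 33 = 195 + 2964*√39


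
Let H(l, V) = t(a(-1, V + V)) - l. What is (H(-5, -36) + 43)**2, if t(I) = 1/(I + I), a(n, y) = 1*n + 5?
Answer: 148225/64 ≈ 2316.0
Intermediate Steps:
a(n, y) = 5 + n (a(n, y) = n + 5 = 5 + n)
t(I) = 1/(2*I)
H(l, V) = 1/8 - l (H(l, V) = 1/(2*(5 - 1)) - l = (1/2)/4 - l = (1/2)*(1/4) - l = 1/8 - l)
(H(-5, -36) + 43)**2 = ((1/8 - 1*(-5)) + 43)**2 = ((1/8 + 5) + 43)**2 = (41/8 + 43)**2 = (385/8)**2 = 148225/64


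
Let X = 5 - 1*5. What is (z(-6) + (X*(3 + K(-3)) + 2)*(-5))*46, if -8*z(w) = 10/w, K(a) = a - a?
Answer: -5405/12 ≈ -450.42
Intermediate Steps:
K(a) = 0
X = 0 (X = 5 - 5 = 0)
z(w) = -5/(4*w)
(z(-6) + (X*(3 + K(-3)) + 2)*(-5))*46 = (-5/4/(-6) + (0*(3 + 0) + 2)*(-5))*46 = (-5/4*(-⅙) + (0*3 + 2)*(-5))*46 = (5/24 + (0 + 2)*(-5))*46 = (5/24 + 2*(-5))*46 = (5/24 - 10)*46 = -235/24*46 = -5405/12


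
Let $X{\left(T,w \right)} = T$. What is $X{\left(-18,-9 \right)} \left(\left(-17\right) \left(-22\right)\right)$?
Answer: $-6732$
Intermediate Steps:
$X{\left(-18,-9 \right)} \left(\left(-17\right) \left(-22\right)\right) = - 18 \left(\left(-17\right) \left(-22\right)\right) = \left(-18\right) 374 = -6732$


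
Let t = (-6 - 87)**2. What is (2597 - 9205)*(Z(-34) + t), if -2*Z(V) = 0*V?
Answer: -57152592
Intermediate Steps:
Z(V) = 0 (Z(V) = -0*V = -1/2*0 = 0)
t = 8649 (t = (-93)**2 = 8649)
(2597 - 9205)*(Z(-34) + t) = (2597 - 9205)*(0 + 8649) = -6608*8649 = -57152592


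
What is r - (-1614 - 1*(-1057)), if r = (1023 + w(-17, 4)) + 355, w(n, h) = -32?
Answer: 1903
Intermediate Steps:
r = 1346 (r = (1023 - 32) + 355 = 991 + 355 = 1346)
r - (-1614 - 1*(-1057)) = 1346 - (-1614 - 1*(-1057)) = 1346 - (-1614 + 1057) = 1346 - 1*(-557) = 1346 + 557 = 1903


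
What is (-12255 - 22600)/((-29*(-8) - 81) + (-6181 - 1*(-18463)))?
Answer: -34855/12433 ≈ -2.8034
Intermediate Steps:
(-12255 - 22600)/((-29*(-8) - 81) + (-6181 - 1*(-18463))) = -34855/((232 - 81) + (-6181 + 18463)) = -34855/(151 + 12282) = -34855/12433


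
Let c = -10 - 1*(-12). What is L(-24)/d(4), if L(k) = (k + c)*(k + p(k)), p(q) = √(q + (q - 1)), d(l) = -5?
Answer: -528/5 + 154*I/5 ≈ -105.6 + 30.8*I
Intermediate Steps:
p(q) = √(-1 + 2*q) (p(q) = √(q + (-1 + q)) = √(-1 + 2*q))
c = 2 (c = -10 + 12 = 2)
L(k) = (2 + k)*(k + √(-1 + 2*k)) (L(k) = (k + 2)*(k + √(-1 + 2*k)) = (2 + k)*(k + √(-1 + 2*k)))
L(-24)/d(4) = ((-24)² + 2*(-24) + 2*√(-1 + 2*(-24)) - 24*√(-1 + 2*(-24)))/(-5) = -(576 - 48 + 2*√(-1 - 48) - 24*√(-1 - 48))/5 = -(576 - 48 + 2*√(-49) - 168*I)/5 = -(576 - 48 + 2*(7*I) - 168*I)/5 = -(576 - 48 + 14*I - 168*I)/5 = -(528 - 154*I)/5 = -528/5 + 154*I/5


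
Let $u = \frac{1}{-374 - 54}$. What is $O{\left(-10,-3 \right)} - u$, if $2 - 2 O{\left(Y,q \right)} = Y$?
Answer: $\frac{2569}{428} \approx 6.0023$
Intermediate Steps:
$O{\left(Y,q \right)} = 1 - \frac{Y}{2}$
$u = - \frac{1}{428}$ ($u = \frac{1}{-428} = - \frac{1}{428} \approx -0.0023364$)
$O{\left(-10,-3 \right)} - u = \left(1 - -5\right) - - \frac{1}{428} = \left(1 + 5\right) + \frac{1}{428} = 6 + \frac{1}{428} = \frac{2569}{428}$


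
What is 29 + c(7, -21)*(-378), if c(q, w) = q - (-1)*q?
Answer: -5263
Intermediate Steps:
c(q, w) = 2*q (c(q, w) = q + q = 2*q)
29 + c(7, -21)*(-378) = 29 + (2*7)*(-378) = 29 + 14*(-378) = 29 - 5292 = -5263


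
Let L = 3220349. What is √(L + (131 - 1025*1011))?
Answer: √2184205 ≈ 1477.9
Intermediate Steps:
√(L + (131 - 1025*1011)) = √(3220349 + (131 - 1025*1011)) = √(3220349 + (131 - 1036275)) = √(3220349 - 1036144) = √2184205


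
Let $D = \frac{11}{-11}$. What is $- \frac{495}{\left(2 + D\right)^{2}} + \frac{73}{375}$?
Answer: $- \frac{185552}{375} \approx -494.81$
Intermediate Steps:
$D = -1$ ($D = 11 \left(- \frac{1}{11}\right) = -1$)
$- \frac{495}{\left(2 + D\right)^{2}} + \frac{73}{375} = - \frac{495}{\left(2 - 1\right)^{2}} + \frac{73}{375} = - \frac{495}{1^{2}} + 73 \cdot \frac{1}{375} = - \frac{495}{1} + \frac{73}{375} = \left(-495\right) 1 + \frac{73}{375} = -495 + \frac{73}{375} = - \frac{185552}{375}$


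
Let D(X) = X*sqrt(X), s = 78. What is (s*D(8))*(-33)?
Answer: -41184*sqrt(2) ≈ -58243.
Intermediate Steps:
D(X) = X**(3/2)
(s*D(8))*(-33) = (78*8**(3/2))*(-33) = (78*(16*sqrt(2)))*(-33) = (1248*sqrt(2))*(-33) = -41184*sqrt(2)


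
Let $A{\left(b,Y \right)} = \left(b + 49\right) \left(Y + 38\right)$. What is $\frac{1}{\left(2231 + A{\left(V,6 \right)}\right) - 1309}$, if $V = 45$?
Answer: $\frac{1}{5058} \approx 0.00019771$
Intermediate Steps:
$A{\left(b,Y \right)} = \left(38 + Y\right) \left(49 + b\right)$ ($A{\left(b,Y \right)} = \left(49 + b\right) \left(38 + Y\right) = \left(38 + Y\right) \left(49 + b\right)$)
$\frac{1}{\left(2231 + A{\left(V,6 \right)}\right) - 1309} = \frac{1}{\left(2231 + \left(1862 + 38 \cdot 45 + 49 \cdot 6 + 6 \cdot 45\right)\right) - 1309} = \frac{1}{\left(2231 + \left(1862 + 1710 + 294 + 270\right)\right) - 1309} = \frac{1}{\left(2231 + 4136\right) - 1309} = \frac{1}{6367 - 1309} = \frac{1}{5058}$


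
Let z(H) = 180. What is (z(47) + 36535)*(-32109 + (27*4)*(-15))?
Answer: -1238360235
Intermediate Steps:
(z(47) + 36535)*(-32109 + (27*4)*(-15)) = (180 + 36535)*(-32109 + (27*4)*(-15)) = 36715*(-32109 + 108*(-15)) = 36715*(-32109 - 1620) = 36715*(-33729) = -1238360235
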